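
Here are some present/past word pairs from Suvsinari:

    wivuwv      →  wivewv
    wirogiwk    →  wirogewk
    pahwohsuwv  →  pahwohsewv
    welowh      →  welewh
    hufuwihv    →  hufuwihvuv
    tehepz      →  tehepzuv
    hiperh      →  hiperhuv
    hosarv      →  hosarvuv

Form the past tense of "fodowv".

fodewv

wivuwv and hufuwihv both end in -v yet inflect differently (wivewv, hufuwihvuv), so the final letter is not what conditions the rule; the second-to-last letter is.
"fodowv" has second-to-last letter 'w'. The stems whose second-to-last letter is 'w' (wivuwv → wivewv, wirogiwk → wirogewk, pahwohsuwv → pahwohsewv) change the last vowel to 'e'.
The other pattern: stems whose second-to-last letter is 'h', 'p' or 'r' add -uv.
So fodowv → fodewv.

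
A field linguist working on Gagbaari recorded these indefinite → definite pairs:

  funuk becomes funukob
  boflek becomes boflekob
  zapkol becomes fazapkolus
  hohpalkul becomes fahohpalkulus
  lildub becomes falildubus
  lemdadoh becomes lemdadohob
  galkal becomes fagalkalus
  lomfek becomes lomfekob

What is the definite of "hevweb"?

"hevweb" ends in -b. The one such stem in the data (lildub → falildubus) adds fa- … -us around the stem, so the same rule applies.
The other pattern: stems ending in -h or -k add -ob.
So hevweb → fahevwebus.

fahevwebus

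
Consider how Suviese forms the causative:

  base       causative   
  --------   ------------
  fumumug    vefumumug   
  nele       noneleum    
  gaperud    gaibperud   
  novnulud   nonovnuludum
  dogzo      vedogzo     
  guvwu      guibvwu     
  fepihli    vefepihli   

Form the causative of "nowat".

"nowat" begins with n-. The stems beginning with n- (novnulud → nonovnuludum, nele → noneleum) add no- … -um around the stem.
The other patterns: stems beginning with g- insert -ib- after the first vowel; stems beginning with d- or f- add the prefix ve-.
So nowat → nonowatum.

nonowatum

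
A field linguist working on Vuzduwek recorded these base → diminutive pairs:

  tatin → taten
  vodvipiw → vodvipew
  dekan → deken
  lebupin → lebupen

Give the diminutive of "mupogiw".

mupogew

Every pair shown (tatin → taten, vodvipiw → vodvipew, dekan → deken, …) follows the same rule: change the last vowel to 'e'.
So mupogiw → mupogew.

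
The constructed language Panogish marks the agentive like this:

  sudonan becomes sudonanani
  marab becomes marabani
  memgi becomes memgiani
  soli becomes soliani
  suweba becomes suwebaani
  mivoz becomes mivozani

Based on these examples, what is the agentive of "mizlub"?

Every pair shown (sudonan → sudonanani, marab → marabani, memgi → memgiani, …) follows the same rule: add -ani.
So mizlub → mizlubani.

mizlubani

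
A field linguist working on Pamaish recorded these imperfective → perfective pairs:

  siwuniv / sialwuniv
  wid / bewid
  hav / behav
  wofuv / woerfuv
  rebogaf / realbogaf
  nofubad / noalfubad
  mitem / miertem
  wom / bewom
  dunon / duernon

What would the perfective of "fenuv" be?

wom and mitem both end in -m yet inflect differently (bewom, miertem), so the final letter is not what conditions the rule; the number of vowels is.
"fenuv" has 2 vowels. The stems with 2 vowels (dunon → duernon, mitem → miertem, wofuv → woerfuv) insert -er- after the first vowel.
So fenuv → feernuv.

feernuv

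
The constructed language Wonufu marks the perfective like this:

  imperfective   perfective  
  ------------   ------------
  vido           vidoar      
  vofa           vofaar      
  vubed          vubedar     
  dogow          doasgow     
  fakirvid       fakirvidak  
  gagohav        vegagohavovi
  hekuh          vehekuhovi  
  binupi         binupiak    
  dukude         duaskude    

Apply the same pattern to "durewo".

duasrewo

vubed and fakirvid both end in -d yet inflect differently (vubedar, fakirvidak), so the final letter is not what conditions the rule; the first letter is.
"durewo" begins with d-. The stems beginning with d- (dukude → duaskude, dogow → doasgow) insert -as- after the first vowel.
The other patterns: stems beginning with v- add -ar; stems beginning with b- or f- add -ak; stems beginning with g- or h- add ve- … -ovi around the stem.
So durewo → duasrewo.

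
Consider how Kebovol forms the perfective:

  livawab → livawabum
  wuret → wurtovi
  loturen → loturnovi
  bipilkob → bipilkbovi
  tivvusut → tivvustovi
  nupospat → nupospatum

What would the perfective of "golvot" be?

golvtovi

livawab and bipilkob both end in -b yet inflect differently (livawabum, bipilkbovi), so the final letter is not what conditions the rule; the last vowel is.
"golvot" has last vowel 'o'. The one such stem in the data (bipilkob → bipilkbovi) deletes the last vowel and adds -ovi (as do tivvusut, wuret), so the same rule applies.
So golvot → golvtovi.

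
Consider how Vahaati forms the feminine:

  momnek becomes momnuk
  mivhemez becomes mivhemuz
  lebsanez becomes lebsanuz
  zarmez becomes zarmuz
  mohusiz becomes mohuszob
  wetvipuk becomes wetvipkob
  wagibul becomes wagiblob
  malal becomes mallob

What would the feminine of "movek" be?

mivhemez and mohusiz both end in -z yet inflect differently (mivhemuz, mohuszob), so the final letter is not what conditions the rule; the last vowel is.
"movek" has last vowel 'e'. The stems whose last vowel is 'e' (momnek → momnuk, mivhemez → mivhemuz, lebsanez → lebsanuz) change the last vowel to 'u'.
The other pattern: stems whose last vowel is 'a', 'i' or 'u' delete the last vowel and add -ob.
So movek → movuk.

movuk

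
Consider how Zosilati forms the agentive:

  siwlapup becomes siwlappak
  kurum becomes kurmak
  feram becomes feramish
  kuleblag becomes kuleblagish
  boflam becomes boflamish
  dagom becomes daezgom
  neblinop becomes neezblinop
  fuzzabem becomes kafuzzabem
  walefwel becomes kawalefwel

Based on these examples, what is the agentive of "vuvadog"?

"vuvadog" has last vowel 'o'. The stems whose last vowel is 'o' (dagom → daezgom, neblinop → neezblinop) insert -ez- after the first vowel.
The other patterns: stems whose last vowel is 'u' delete the last vowel and add -ak; stems whose last vowel is 'a' add -ish; stems whose last vowel is 'e' add the prefix ka-.
So vuvadog → vuezvadog.

vuezvadog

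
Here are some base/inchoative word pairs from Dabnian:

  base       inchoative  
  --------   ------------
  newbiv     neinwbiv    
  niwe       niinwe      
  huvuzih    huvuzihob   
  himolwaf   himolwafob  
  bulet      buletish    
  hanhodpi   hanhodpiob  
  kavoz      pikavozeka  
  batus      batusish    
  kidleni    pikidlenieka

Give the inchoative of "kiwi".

pikiwieka

hanhodpi and kidleni both end in -i yet inflect differently (hanhodpiob, pikidlenieka), so the final letter is not what conditions the rule; the first letter is.
"kiwi" begins with k-. The stems beginning with k- (kidleni → pikidlenieka, kavoz → pikavozeka) add pi- … -eka around the stem.
The other patterns: stems beginning with b- add -ish; stems beginning with n- insert -in- after the first vowel; stems beginning with h- add -ob.
So kiwi → pikiwieka.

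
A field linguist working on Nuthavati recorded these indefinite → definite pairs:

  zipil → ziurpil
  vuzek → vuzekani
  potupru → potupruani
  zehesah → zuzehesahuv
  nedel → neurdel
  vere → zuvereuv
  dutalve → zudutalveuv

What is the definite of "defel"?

"defel" ends in -l. The stems ending in -l (nedel → neurdel, zipil → ziurpil) insert -ur- after the first vowel.
So defel → deurfel.

deurfel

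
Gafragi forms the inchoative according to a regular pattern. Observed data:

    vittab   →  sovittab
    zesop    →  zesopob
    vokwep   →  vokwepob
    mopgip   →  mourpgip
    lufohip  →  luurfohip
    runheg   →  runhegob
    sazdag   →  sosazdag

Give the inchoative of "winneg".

lufohip and zesop both end in -p yet inflect differently (luurfohip, zesopob), so the final letter is not what conditions the rule; the last vowel is.
"winneg" has last vowel 'e'. The stems whose last vowel is 'e' (runheg → runhegob, vokwep → vokwepob) add -ob.
So winneg → winnegob.

winnegob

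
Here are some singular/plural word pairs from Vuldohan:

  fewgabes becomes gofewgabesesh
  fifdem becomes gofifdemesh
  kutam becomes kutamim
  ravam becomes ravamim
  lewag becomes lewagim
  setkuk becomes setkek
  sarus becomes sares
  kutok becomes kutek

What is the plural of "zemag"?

fifdem and kutam both end in -m yet inflect differently (gofifdemesh, kutamim), so the final letter is not what conditions the rule; the last vowel is.
"zemag" has last vowel 'a'. The stems whose last vowel is 'a' (kutam → kutamim, ravam → ravamim, lewag → lewagim) add -im.
The other patterns: stems whose last vowel is 'e' add go- … -esh around the stem; stems whose last vowel is 'o' or 'u' change the last vowel to 'e'.
So zemag → zemagim.

zemagim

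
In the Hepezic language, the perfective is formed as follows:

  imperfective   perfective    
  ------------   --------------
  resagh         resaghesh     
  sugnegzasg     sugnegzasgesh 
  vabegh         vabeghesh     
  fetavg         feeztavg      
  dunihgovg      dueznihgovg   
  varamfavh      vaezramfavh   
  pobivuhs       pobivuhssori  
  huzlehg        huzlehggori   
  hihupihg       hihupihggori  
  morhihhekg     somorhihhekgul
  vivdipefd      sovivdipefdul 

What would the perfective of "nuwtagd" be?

nuwtagdesh

sugnegzasg and fetavg both end in -g yet inflect differently (sugnegzasgesh, feeztavg), so the final letter is not what conditions the rule; the second-to-last letter is.
"nuwtagd" has second-to-last letter 'g'. The stems whose second-to-last letter is 'g' (resagh → resaghesh, vabegh → vabeghesh) add -esh.
So nuwtagd → nuwtagdesh.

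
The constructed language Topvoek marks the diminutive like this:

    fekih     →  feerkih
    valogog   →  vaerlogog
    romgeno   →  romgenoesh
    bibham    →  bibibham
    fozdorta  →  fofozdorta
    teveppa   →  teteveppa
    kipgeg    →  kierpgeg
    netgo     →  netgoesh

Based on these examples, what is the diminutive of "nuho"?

"nuho" ends in -o. The stems ending in -o (romgeno → romgenoesh, netgo → netgoesh) add -esh.
So nuho → nuhoesh.

nuhoesh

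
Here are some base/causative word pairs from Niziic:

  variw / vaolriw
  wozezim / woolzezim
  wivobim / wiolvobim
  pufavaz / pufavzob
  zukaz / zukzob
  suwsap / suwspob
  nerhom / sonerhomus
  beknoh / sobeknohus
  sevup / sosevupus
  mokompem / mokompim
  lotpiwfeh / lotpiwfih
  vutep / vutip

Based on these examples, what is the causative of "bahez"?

wozezim and nerhom both end in -m yet inflect differently (woolzezim, sonerhomus), so the final letter is not what conditions the rule; the last vowel is.
"bahez" has last vowel 'e'. The stems whose last vowel is 'e' (mokompem → mokompim, lotpiwfeh → lotpiwfih, vutep → vutip) change the last vowel to 'i'.
So bahez → bahiz.

bahiz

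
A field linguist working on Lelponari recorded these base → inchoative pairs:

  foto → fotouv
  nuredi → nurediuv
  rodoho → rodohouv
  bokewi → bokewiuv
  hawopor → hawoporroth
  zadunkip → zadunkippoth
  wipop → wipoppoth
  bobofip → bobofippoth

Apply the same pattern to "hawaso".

hawasouv

foto and hawopor both have last vowel 'o' yet inflect differently (fotouv, hawoporroth), so the last vowel is not what conditions the rule; the final letter is.
"hawaso" ends in -o. The stems ending in -o (foto → fotouv, rodoho → rodohouv) add -uv.
The other pattern: stems ending in -p or -r double the final consonant and add -oth.
So hawaso → hawasouv.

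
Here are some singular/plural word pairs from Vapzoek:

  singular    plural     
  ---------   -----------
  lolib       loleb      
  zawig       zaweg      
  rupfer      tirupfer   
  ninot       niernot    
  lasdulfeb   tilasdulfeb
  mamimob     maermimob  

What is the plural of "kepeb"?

mamimob and lasdulfeb both end in -b yet inflect differently (maermimob, tilasdulfeb), so the final letter is not what conditions the rule; the last vowel is.
"kepeb" has last vowel 'e'. The stems whose last vowel is 'e' (lasdulfeb → tilasdulfeb, rupfer → tirupfer) add the prefix ti-.
So kepeb → tikepeb.

tikepeb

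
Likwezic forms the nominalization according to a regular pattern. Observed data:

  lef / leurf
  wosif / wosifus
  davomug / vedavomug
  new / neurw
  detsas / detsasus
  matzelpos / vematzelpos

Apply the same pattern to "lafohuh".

velafohuh

lef and wosif both end in -f yet inflect differently (leurf, wosifus), so the final letter is not what conditions the rule; the number of vowels is.
"lafohuh" has 3 vowels. The stems with 3 vowels (davomug → vedavomug, matzelpos → vematzelpos) add the prefix ve-.
So lafohuh → velafohuh.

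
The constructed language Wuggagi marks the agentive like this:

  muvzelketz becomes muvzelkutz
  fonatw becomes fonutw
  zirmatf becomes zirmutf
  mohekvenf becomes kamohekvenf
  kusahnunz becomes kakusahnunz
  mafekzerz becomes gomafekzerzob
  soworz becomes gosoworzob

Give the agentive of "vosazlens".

zirmatf and mohekvenf both end in -f yet inflect differently (zirmutf, kamohekvenf), so the final letter is not what conditions the rule; the second-to-last letter is.
"vosazlens" has second-to-last letter 'n'. The stems whose second-to-last letter is 'n' (mohekvenf → kamohekvenf, kusahnunz → kakusahnunz) add the prefix ka-.
The other patterns: stems whose second-to-last letter is 't' change the last vowel to 'u'; stems whose second-to-last letter is 'r' add go- … -ob around the stem.
So vosazlens → kavosazlens.

kavosazlens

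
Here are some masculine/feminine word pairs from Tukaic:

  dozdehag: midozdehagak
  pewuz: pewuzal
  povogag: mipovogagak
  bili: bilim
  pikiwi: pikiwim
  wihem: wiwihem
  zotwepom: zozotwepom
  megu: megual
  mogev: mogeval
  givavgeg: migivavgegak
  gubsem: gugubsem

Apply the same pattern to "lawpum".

wihem and givavgeg both have last vowel 'e' yet inflect differently (wiwihem, migivavgegak), so the last vowel is not what conditions the rule; the final letter is.
"lawpum" ends in -m. The stems ending in -m (wihem → wiwihem, gubsem → gugubsem, zotwepom → zozotwepom) repeat the first consonant+vowel as a prefix.
The other patterns: stems ending in -i drop the final letter and add -im; stems ending in -g add mi- … -ak around the stem; stems ending in -u, -v or -z add -al.
So lawpum → lalawpum.

lalawpum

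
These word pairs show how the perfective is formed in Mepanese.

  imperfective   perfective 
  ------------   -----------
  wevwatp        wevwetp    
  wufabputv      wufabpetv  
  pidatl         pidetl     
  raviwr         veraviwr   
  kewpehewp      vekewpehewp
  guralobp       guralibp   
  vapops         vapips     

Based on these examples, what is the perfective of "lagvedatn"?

wevwatp and kewpehewp both end in -p yet inflect differently (wevwetp, vekewpehewp), so the final letter is not what conditions the rule; the second-to-last letter is.
"lagvedatn" has second-to-last letter 't'. The stems whose second-to-last letter is 't' (wevwatp → wevwetp, wufabputv → wufabpetv, pidatl → pidetl) change the last vowel to 'e'.
The other patterns: stems whose second-to-last letter is 'w' add the prefix ve-; stems whose second-to-last letter is 'b' or 'p' change the last vowel to 'i'.
So lagvedatn → lagvedetn.

lagvedetn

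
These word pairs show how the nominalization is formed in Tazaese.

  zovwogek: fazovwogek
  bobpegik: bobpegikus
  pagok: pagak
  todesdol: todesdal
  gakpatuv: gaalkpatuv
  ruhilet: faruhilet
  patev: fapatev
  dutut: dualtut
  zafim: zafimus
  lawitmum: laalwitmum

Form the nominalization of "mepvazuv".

mealpvazuv

bobpegik and pagok both end in -k yet inflect differently (bobpegikus, pagak), so the final letter is not what conditions the rule; the last vowel is.
"mepvazuv" has last vowel 'u'. The stems whose last vowel is 'u' (dutut → dualtut, lawitmum → laalwitmum, gakpatuv → gaalkpatuv) insert -al- after the first vowel.
The other patterns: stems whose last vowel is 'i' add -us; stems whose last vowel is 'o' change the last vowel to 'a'; stems whose last vowel is 'e' add the prefix fa-.
So mepvazuv → mealpvazuv.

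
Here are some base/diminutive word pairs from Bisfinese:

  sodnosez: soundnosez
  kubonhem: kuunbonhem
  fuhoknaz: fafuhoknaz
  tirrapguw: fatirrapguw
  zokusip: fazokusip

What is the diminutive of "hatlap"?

sodnosez and fuhoknaz both end in -z yet inflect differently (soundnosez, fafuhoknaz), so the final letter is not what conditions the rule; the last vowel is.
"hatlap" has last vowel 'a'. The one such stem in the data (fuhoknaz → fafuhoknaz) adds the prefix fa-, so the same rule applies.
The other pattern: stems whose last vowel is 'e' insert -un- after the first vowel.
So hatlap → fahatlap.

fahatlap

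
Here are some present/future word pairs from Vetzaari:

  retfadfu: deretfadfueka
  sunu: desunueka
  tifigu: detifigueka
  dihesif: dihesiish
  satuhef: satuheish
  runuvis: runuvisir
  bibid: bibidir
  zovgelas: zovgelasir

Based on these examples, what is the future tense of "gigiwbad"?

gigiwbadir

"gigiwbad" ends in -d. The one such stem in the data (bibid → bibidir) adds -ir, so the same rule applies.
The other patterns: stems ending in -u add de- … -eka around the stem; stems ending in -f drop the final letter and add -ish.
So gigiwbad → gigiwbadir.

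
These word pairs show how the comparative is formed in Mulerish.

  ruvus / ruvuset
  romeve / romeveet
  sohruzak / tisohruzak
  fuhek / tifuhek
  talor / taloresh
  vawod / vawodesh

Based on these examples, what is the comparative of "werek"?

"werek" ends in -k. The stems ending in -k (sohruzak → tisohruzak, fuhek → tifuhek) add the prefix ti-.
The other patterns: stems ending in -e or -s add -et; stems ending in -d or -r add -esh.
So werek → tiwerek.

tiwerek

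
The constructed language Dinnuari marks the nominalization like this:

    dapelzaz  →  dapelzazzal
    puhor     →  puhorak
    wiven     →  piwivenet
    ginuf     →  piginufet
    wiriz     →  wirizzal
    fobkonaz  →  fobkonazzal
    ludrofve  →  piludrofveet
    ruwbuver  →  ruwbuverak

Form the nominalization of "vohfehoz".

vohfehozzal

ruwbuver and wiven both have last vowel 'e' yet inflect differently (ruwbuverak, piwivenet), so the last vowel is not what conditions the rule; the final letter is.
"vohfehoz" ends in -z. The stems ending in -z (fobkonaz → fobkonazzal, dapelzaz → dapelzazzal, wiriz → wirizzal) double the final consonant and add -al.
The other patterns: stems ending in -r add -ak; stems ending in -e, -f or -n add pi- … -et around the stem.
So vohfehoz → vohfehozzal.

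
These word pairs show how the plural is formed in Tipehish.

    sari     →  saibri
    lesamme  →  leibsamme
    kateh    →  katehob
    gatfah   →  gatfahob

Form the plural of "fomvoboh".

lesamme and kateh both have last vowel 'e' yet inflect differently (leibsamme, katehob), so the last vowel is not what conditions the rule; whether the stem ends in a vowel or a consonant is.
"fomvoboh" ends in a consonant. The stems ending in a consonant (kateh → katehob, gatfah → gatfahob) add -ob.
So fomvoboh → fomvobohob.

fomvobohob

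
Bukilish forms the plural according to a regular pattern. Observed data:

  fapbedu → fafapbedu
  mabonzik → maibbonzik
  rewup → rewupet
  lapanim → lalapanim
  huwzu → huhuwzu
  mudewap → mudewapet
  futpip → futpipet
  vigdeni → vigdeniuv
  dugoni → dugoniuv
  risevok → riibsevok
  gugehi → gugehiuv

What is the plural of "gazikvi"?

dugoni and futpip both have last vowel 'i' yet inflect differently (dugoniuv, futpipet), so the last vowel is not what conditions the rule; the final letter is.
"gazikvi" ends in -i. The stems ending in -i (dugoni → dugoniuv, vigdeni → vigdeniuv, gugehi → gugehiuv) add -uv.
So gazikvi → gazikviuv.

gazikviuv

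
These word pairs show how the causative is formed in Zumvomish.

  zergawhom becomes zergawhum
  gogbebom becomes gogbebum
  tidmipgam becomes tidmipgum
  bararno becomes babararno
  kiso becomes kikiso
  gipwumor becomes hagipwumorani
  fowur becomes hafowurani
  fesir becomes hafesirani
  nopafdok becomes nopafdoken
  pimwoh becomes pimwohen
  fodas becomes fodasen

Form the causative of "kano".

kakano

zergawhom and bararno both have last vowel 'o' yet inflect differently (zergawhum, babararno), so the last vowel is not what conditions the rule; the final letter is.
"kano" ends in -o. The stems ending in -o (bararno → babararno, kiso → kikiso) repeat the first consonant+vowel as a prefix.
So kano → kakano.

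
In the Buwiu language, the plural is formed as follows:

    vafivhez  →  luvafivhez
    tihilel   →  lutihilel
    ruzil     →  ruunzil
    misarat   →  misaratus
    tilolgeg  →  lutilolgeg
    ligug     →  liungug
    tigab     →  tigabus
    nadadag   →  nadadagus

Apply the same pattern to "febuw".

"febuw" has last vowel 'u'. The one such stem in the data (ligug → liungug) inserts -un- after the first vowel (as does ruzil), so the same rule applies.
So febuw → feunbuw.

feunbuw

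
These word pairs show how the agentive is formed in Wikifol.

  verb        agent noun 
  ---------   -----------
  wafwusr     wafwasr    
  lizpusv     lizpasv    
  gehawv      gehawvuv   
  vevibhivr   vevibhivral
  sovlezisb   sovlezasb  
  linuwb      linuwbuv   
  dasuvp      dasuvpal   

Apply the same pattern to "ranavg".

ranavgal

"ranavg" has second-to-last letter 'v'. The stems whose second-to-last letter is 'v' (dasuvp → dasuvpal, vevibhivr → vevibhivral) add -al.
The other patterns: stems whose second-to-last letter is 's' change the last vowel to 'a'; stems whose second-to-last letter is 'w' add -uv.
So ranavg → ranavgal.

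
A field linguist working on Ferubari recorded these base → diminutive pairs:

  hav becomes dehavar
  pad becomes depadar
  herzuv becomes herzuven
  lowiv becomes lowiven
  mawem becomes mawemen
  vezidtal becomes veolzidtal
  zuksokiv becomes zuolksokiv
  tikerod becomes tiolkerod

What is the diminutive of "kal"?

dekalar

"kal" has 1 vowel. The stems with 1 vowel (hav → dehavar, pad → depadar) add de- … -ar around the stem.
So kal → dekalar.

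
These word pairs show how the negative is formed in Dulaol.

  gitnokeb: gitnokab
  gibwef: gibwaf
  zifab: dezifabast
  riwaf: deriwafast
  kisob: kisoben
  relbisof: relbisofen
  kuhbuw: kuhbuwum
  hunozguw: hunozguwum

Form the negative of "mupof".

mupofen

"mupof" has last vowel 'o'. The stems whose last vowel is 'o' (kisob → kisoben, relbisof → relbisofen) add -en.
So mupof → mupofen.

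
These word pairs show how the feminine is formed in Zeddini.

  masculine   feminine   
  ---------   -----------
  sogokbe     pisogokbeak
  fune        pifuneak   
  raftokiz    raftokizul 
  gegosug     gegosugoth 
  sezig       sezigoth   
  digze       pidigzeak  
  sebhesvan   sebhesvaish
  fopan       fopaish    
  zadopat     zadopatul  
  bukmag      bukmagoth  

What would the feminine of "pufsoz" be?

pufsozul

sebhesvan and bukmag both have last vowel 'a' yet inflect differently (sebhesvaish, bukmagoth), so the last vowel is not what conditions the rule; the final letter is.
"pufsoz" ends in -z. The one such stem in the data (raftokiz → raftokizul) adds -ul, so the same rule applies.
The other patterns: stems ending in -n drop the final letter and add -ish; stems ending in -g add -oth; stems ending in -e add pi- … -ak around the stem.
So pufsoz → pufsozul.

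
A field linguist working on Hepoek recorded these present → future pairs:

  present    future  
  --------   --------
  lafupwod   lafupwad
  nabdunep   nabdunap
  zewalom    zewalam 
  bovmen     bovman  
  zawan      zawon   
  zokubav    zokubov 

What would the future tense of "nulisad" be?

bovmen and zawan both end in -n yet inflect differently (bovman, zawon), so the final letter is not what conditions the rule; the last vowel is.
"nulisad" has last vowel 'a'. The stems whose last vowel is 'a' (zawan → zawon, zokubav → zokubov) change the last vowel to 'o'.
So nulisad → nulisod.

nulisod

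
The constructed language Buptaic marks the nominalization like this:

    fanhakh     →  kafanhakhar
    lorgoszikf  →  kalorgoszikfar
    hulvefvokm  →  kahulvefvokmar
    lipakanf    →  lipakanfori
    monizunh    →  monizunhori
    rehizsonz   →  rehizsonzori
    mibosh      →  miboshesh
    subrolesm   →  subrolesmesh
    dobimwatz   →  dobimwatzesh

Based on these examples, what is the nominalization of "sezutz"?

sezutzesh

"sezutz" has second-to-last letter 't'. The one such stem in the data (dobimwatz → dobimwatzesh) adds -esh, so the same rule applies.
The other patterns: stems whose second-to-last letter is 'k' add ka- … -ar around the stem; stems whose second-to-last letter is 'n' add -ori.
So sezutz → sezutzesh.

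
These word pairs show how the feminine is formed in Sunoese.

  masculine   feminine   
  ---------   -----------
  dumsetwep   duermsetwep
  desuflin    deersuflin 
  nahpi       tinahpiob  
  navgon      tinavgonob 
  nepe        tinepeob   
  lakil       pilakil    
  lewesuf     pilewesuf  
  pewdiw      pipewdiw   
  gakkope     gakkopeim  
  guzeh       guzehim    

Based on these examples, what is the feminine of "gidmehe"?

desuflin and navgon both end in -n yet inflect differently (deersuflin, tinavgonob), so the final letter is not what conditions the rule; the first letter is.
"gidmehe" begins with g-. The stems beginning with g- (gakkope → gakkopeim, guzeh → guzehim) add -im.
The other patterns: stems beginning with d- insert -er- after the first vowel; stems beginning with n- add ti- … -ob around the stem; stems beginning with l- or p- add the prefix pi-.
So gidmehe → gidmeheim.

gidmeheim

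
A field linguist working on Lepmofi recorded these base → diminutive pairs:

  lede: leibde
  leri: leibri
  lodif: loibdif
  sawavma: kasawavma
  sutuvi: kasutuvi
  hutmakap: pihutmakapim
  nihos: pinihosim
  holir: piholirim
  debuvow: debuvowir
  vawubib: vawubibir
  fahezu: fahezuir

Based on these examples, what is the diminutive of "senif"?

kasenif

"senif" begins with s-. The stems beginning with s- (sawavma → kasawavma, sutuvi → kasutuvi) add the prefix ka-.
The other patterns: stems beginning with l- insert -ib- after the first vowel; stems beginning with h- or n- add pi- … -im around the stem; stems beginning with d-, f- or v- add -ir.
So senif → kasenif.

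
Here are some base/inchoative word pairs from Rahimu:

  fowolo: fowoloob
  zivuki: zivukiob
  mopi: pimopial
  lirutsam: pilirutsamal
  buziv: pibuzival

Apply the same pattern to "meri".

zivuki and mopi both end in -i yet inflect differently (zivukiob, pimopial), so the final letter is not what conditions the rule; the first letter is.
"meri" begins with m-. The one such stem in the data (mopi → pimopial) adds pi- … -al around the stem, so the same rule applies.
So meri → pimerial.

pimerial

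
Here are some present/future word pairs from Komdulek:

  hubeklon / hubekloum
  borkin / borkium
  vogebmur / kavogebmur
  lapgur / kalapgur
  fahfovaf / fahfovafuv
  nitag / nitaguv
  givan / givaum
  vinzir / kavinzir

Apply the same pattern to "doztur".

kadoztur

vinzir and borkin both have last vowel 'i' yet inflect differently (kavinzir, borkium), so the last vowel is not what conditions the rule; the final letter is.
"doztur" ends in -r. The stems ending in -r (lapgur → kalapgur, vinzir → kavinzir, vogebmur → kavogebmur) add the prefix ka-.
The other patterns: stems ending in -n drop the final letter and add -um; stems ending in -f or -g add -uv.
So doztur → kadoztur.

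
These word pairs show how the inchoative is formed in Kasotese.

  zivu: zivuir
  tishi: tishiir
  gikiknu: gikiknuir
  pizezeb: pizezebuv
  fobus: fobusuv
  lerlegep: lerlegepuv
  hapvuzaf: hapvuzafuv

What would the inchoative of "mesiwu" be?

zivu and fobus both have last vowel 'u' yet inflect differently (zivuir, fobusuv), so the last vowel is not what conditions the rule; whether the stem ends in a vowel or a consonant is.
"mesiwu" ends in a vowel. The stems ending in a vowel (zivu → zivuir, tishi → tishiir, gikiknu → gikiknuir) add -ir.
The other pattern: stems ending in a consonant add -uv.
So mesiwu → mesiwuir.

mesiwuir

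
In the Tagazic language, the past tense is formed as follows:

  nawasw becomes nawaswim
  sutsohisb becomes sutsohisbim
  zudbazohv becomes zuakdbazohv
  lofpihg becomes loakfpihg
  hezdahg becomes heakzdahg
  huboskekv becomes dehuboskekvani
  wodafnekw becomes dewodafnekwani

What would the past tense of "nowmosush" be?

zudbazohv and huboskekv both end in -v yet inflect differently (zuakdbazohv, dehuboskekvani), so the final letter is not what conditions the rule; the second-to-last letter is.
"nowmosush" has second-to-last letter 's'. The stems whose second-to-last letter is 's' (nawasw → nawaswim, sutsohisb → sutsohisbim) add -im.
The other patterns: stems whose second-to-last letter is 'h' insert -ak- after the first vowel; stems whose second-to-last letter is 'k' add de- … -ani around the stem.
So nowmosush → nowmosushim.

nowmosushim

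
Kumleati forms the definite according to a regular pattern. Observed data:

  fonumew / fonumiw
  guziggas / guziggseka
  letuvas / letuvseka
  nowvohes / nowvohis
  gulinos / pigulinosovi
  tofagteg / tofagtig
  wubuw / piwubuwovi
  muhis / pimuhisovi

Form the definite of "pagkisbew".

pagkisbiw

nowvohes and letuvas both end in -s yet inflect differently (nowvohis, letuvseka), so the final letter is not what conditions the rule; the last vowel is.
"pagkisbew" has last vowel 'e'. The stems whose last vowel is 'e' (fonumew → fonumiw, tofagteg → tofagtig, nowvohes → nowvohis) change the last vowel to 'i'.
The other patterns: stems whose last vowel is 'a' delete the last vowel and add -eka; stems whose last vowel is 'i', 'o' or 'u' add pi- … -ovi around the stem.
So pagkisbew → pagkisbiw.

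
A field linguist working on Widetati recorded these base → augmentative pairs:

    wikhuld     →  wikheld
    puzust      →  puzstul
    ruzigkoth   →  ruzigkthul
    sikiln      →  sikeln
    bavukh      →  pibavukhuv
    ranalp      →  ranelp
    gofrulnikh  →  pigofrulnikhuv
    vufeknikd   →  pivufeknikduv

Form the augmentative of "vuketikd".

pivuketikduv

vufeknikd and wikhuld both end in -d yet inflect differently (pivufeknikduv, wikheld), so the final letter is not what conditions the rule; the second-to-last letter is.
"vuketikd" has second-to-last letter 'k'. The stems whose second-to-last letter is 'k' (bavukh → pibavukhuv, gofrulnikh → pigofrulnikhuv, vufeknikd → pivufeknikduv) add pi- … -uv around the stem.
The other patterns: stems whose second-to-last letter is 'l' change the last vowel to 'e'; stems whose second-to-last letter is 's' or 't' delete the last vowel and add -ul.
So vuketikd → pivuketikduv.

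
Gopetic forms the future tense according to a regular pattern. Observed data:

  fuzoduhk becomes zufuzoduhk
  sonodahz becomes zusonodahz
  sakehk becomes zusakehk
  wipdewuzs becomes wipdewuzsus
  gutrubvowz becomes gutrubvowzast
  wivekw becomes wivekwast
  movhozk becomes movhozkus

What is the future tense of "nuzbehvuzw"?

gutrubvowz and sonodahz both end in -z yet inflect differently (gutrubvowzast, zusonodahz), so the final letter is not what conditions the rule; the second-to-last letter is.
"nuzbehvuzw" has second-to-last letter 'z'. The stems whose second-to-last letter is 'z' (movhozk → movhozkus, wipdewuzs → wipdewuzsus) add -us.
So nuzbehvuzw → nuzbehvuzwus.

nuzbehvuzwus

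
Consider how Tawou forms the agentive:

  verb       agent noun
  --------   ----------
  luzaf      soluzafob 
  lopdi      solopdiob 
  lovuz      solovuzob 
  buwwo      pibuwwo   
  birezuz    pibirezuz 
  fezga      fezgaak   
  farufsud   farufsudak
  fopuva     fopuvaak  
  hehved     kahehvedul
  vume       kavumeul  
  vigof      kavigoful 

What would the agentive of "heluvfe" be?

kaheluvfeul

lovuz and birezuz both end in -z yet inflect differently (solovuzob, pibirezuz), so the final letter is not what conditions the rule; the first letter is.
"heluvfe" begins with h-. The one such stem in the data (hehved → kahehvedul) adds ka- … -ul around the stem, so the same rule applies.
The other patterns: stems beginning with l- add so- … -ob around the stem; stems beginning with b- add the prefix pi-; stems beginning with f- add -ak.
So heluvfe → kaheluvfeul.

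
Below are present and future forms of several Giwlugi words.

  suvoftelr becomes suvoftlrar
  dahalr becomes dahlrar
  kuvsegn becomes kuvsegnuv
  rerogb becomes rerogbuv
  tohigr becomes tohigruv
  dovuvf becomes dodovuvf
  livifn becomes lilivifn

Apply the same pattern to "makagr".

makagruv

suvoftelr and tohigr both end in -r yet inflect differently (suvoftlrar, tohigruv), so the final letter is not what conditions the rule; the second-to-last letter is.
"makagr" has second-to-last letter 'g'. The stems whose second-to-last letter is 'g' (kuvsegn → kuvsegnuv, rerogb → rerogbuv, tohigr → tohigruv) add -uv.
So makagr → makagruv.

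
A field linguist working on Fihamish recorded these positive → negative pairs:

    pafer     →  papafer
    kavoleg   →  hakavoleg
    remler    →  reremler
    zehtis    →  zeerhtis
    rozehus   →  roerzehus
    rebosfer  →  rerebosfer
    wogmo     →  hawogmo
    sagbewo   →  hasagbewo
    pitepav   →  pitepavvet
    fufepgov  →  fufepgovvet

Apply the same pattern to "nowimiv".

"nowimiv" ends in -v. The stems ending in -v (fufepgov → fufepgovvet, pitepav → pitepavvet) double the final consonant and add -et.
The other patterns: stems ending in -r repeat the first consonant+vowel as a prefix; stems ending in -s insert -er- after the first vowel; stems ending in -g or -o add the prefix ha-.
So nowimiv → nowimivvet.

nowimivvet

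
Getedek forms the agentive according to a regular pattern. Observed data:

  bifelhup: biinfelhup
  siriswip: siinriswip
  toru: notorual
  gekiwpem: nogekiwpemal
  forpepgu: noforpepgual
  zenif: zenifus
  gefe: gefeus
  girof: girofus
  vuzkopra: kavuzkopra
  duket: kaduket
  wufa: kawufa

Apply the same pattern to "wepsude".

wepsudeus

bifelhup and toru both have last vowel 'u' yet inflect differently (biinfelhup, notorual), so the last vowel is not what conditions the rule; the final letter is.
"wepsude" ends in -e. The one such stem in the data (gefe → gefeus) adds -us, so the same rule applies.
So wepsude → wepsudeus.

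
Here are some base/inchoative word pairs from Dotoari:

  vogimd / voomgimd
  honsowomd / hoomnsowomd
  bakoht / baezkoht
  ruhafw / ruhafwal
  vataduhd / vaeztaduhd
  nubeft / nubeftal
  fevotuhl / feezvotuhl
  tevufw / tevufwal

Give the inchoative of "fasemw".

faomsemw

"fasemw" has second-to-last letter 'm'. The stems whose second-to-last letter is 'm' (vogimd → voomgimd, honsowomd → hoomnsowomd) insert -om- after the first vowel.
So fasemw → faomsemw.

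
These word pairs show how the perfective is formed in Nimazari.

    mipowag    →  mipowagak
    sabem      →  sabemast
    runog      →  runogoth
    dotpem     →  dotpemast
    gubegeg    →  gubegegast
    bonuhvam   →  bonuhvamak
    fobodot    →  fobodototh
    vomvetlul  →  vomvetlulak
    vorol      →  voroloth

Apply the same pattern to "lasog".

lasogoth

runog and gubegeg both end in -g yet inflect differently (runogoth, gubegegast), so the final letter is not what conditions the rule; the last vowel is.
"lasog" has last vowel 'o'. The stems whose last vowel is 'o' (vorol → voroloth, fobodot → fobodototh, runog → runogoth) add -oth.
The other patterns: stems whose last vowel is 'e' add -ast; stems whose last vowel is 'a' or 'u' add -ak.
So lasog → lasogoth.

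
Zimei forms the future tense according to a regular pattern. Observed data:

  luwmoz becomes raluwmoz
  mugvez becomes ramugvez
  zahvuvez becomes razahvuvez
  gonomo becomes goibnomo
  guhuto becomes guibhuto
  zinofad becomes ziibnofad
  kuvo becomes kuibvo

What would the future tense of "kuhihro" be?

"kuhihro" ends in -o. The stems ending in -o (gonomo → goibnomo, guhuto → guibhuto, kuvo → kuibvo) insert -ib- after the first vowel.
The other pattern: stems ending in -z add the prefix ra-.
So kuhihro → kuibhihro.

kuibhihro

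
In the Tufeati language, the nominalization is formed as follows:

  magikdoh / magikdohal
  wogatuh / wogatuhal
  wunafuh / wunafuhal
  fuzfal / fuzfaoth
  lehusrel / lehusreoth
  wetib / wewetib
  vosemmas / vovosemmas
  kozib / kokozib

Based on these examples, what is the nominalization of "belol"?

belooth

"belol" ends in -l. The stems ending in -l (fuzfal → fuzfaoth, lehusrel → lehusreoth) drop the final letter and add -oth.
So belol → belooth.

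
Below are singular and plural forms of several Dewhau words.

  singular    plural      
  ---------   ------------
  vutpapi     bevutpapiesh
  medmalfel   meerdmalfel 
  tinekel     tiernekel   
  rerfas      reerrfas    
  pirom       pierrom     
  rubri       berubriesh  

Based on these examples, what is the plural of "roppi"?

rubri and rerfas both begin with r- yet inflect differently (berubriesh, reerrfas), so the first letter is not what conditions the rule; the final letter is.
"roppi" ends in -i. The stems ending in -i (rubri → berubriesh, vutpapi → bevutpapiesh) add be- … -esh around the stem.
So roppi → beroppiesh.

beroppiesh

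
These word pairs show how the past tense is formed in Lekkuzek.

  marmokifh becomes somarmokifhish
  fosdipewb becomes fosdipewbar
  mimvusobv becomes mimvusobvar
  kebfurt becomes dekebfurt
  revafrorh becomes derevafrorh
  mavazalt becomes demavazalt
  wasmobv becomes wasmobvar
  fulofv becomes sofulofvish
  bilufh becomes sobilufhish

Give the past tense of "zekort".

revafrorh and bilufh both end in -h yet inflect differently (derevafrorh, sobilufhish), so the final letter is not what conditions the rule; the second-to-last letter is.
"zekort" has second-to-last letter 'r'. The stems whose second-to-last letter is 'r' (revafrorh → derevafrorh, kebfurt → dekebfurt) add the prefix de-.
The other patterns: stems whose second-to-last letter is 'f' add so- … -ish around the stem; stems whose second-to-last letter is 'b' or 'w' add -ar.
So zekort → dezekort.

dezekort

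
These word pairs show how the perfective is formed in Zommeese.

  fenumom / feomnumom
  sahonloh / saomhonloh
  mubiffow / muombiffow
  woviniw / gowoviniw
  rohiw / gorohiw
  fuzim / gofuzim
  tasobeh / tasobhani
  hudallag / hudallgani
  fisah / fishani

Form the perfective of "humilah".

mubiffow and woviniw both end in -w yet inflect differently (muombiffow, gowoviniw), so the final letter is not what conditions the rule; the last vowel is.
"humilah" has last vowel 'a'. The stems whose last vowel is 'a' (hudallag → hudallgani, fisah → fishani) delete the last vowel and add -ani.
So humilah → humilhani.

humilhani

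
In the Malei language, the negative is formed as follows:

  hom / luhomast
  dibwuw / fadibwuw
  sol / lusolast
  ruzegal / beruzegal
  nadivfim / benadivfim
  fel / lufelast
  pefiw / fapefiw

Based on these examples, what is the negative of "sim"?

"sim" has 1 vowel. The stems with 1 vowel (sol → lusolast, hom → luhomast, fel → lufelast) add lu- … -ast around the stem.
So sim → lusimast.

lusimast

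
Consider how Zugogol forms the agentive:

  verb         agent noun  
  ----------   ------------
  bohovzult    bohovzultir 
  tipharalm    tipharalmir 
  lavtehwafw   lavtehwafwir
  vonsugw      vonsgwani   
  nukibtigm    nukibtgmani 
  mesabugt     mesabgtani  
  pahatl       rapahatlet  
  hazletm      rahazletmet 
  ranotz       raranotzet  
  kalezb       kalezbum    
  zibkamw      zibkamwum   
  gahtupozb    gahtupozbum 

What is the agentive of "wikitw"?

rawikitwet

"wikitw" has second-to-last letter 't'. The stems whose second-to-last letter is 't' (pahatl → rapahatlet, hazletm → rahazletmet, ranotz → raranotzet) add ra- … -et around the stem.
The other patterns: stems whose second-to-last letter is 'f' or 'l' add -ir; stems whose second-to-last letter is 'g' delete the last vowel and add -ani; stems whose second-to-last letter is 'm' or 'z' add -um.
So wikitw → rawikitwet.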